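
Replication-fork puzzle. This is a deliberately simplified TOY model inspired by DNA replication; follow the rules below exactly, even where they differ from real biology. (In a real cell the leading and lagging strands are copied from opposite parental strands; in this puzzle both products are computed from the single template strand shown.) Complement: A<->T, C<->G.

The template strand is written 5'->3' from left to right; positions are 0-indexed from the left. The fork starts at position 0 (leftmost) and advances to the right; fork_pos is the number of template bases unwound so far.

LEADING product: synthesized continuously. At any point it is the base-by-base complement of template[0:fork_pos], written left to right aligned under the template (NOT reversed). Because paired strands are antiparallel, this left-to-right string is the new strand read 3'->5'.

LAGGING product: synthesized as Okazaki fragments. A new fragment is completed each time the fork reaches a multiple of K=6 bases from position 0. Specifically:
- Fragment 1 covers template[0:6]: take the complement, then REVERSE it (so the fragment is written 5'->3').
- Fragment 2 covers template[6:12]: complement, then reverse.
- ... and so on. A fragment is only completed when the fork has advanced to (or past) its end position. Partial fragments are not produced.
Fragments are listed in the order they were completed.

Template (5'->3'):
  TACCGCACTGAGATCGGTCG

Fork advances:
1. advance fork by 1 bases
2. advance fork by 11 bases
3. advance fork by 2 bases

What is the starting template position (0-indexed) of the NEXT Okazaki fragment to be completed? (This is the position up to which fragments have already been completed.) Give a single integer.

Step 1: advance 1 -> fork_pos = 0 + 1 = 1. Next multiple of 6 is 6 (not reached); still 0 fragment(s).
Step 2: advance 11 -> fork_pos = 1 + 11 = 12. Reached multiple(s) of 6: 6, 12 -> fragments 1-2 completed (2 total).
Step 3: advance 2 -> fork_pos = 12 + 2 = 14. Next multiple of 6 is 18 (not reached); still 2 fragment(s).
2 fragment(s) completed, covering template[0:12] (2 x 6 = 12). The next fragment, fragment 3, covers template[12:18], so it starts at position 12.

Answer: 12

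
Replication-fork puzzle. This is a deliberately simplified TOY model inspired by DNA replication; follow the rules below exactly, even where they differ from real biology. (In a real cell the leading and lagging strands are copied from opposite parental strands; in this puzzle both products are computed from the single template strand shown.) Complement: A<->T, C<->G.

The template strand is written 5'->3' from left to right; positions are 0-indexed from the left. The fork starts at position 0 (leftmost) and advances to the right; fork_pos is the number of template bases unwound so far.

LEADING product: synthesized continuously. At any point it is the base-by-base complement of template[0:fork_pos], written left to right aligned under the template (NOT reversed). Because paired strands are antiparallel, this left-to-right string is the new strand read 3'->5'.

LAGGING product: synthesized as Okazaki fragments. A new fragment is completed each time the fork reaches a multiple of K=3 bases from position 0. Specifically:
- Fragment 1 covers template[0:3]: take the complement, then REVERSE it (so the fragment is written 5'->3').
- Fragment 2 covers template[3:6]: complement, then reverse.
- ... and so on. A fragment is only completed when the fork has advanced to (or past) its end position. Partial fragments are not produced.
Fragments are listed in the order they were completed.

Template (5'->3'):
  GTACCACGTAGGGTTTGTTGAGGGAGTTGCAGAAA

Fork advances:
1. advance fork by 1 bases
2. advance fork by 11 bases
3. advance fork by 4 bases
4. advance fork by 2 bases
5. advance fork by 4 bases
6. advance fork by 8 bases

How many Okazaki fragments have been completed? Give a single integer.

Step 1: advance 1 -> fork_pos = 0 + 1 = 1. Next multiple of 3 is 3 (not reached); still 0 fragment(s).
Step 2: advance 11 -> fork_pos = 1 + 11 = 12. Reached multiple(s) of 3: 3, 6, 9, 12 -> fragments 1-4 completed (4 total).
Step 3: advance 4 -> fork_pos = 12 + 4 = 16. Reached multiple(s) of 3: 15 -> fragment 5 completed (5 total).
Step 4: advance 2 -> fork_pos = 16 + 2 = 18. Reached multiple(s) of 3: 18 -> fragment 6 completed (6 total).
Step 5: advance 4 -> fork_pos = 18 + 4 = 22. Reached multiple(s) of 3: 21 -> fragment 7 completed (7 total).
Step 6: advance 8 -> fork_pos = 22 + 8 = 30. Reached multiple(s) of 3: 24, 27, 30 -> fragments 8-10 completed (10 total).
Check: final fork_pos = 30; the multiples of 3 that are <= 30 are 3..30 -> 30 // 3 = 10 completed fragment(s).

Answer: 10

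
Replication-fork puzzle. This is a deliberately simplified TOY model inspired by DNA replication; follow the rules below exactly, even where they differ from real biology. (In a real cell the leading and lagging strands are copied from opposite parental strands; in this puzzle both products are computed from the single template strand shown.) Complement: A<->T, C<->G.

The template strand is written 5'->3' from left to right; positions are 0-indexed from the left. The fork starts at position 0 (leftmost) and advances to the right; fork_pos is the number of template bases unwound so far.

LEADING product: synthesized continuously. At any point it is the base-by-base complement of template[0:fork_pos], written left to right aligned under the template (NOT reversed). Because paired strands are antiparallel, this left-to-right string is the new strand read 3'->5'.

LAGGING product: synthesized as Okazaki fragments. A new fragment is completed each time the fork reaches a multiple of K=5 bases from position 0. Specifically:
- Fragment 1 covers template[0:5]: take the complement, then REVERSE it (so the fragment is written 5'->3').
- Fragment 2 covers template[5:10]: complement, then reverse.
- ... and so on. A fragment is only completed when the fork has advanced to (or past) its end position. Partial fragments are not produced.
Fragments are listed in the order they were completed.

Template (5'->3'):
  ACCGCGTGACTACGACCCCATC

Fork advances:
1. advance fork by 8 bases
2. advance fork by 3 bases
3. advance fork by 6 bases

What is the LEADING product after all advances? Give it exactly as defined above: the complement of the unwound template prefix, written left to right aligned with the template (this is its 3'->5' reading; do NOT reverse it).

Answer: TGGCGCACTGATGCTGG

Derivation:
Step 1: advance 8 -> fork_pos = 0 + 8 = 8.
Step 2: advance 3 -> fork_pos = 8 + 3 = 11.
Step 3: advance 6 -> fork_pos = 11 + 6 = 17.
Unwound prefix: template[0:17] = ACCGCGTGACTACGACC
Complement it base by base (A<->T, C<->G), keeping left-to-right order:
  [0:5] ACCGC -> TGGCG
  [5:10] GTGAC -> CACTG
  [10:15] TACGA -> ATGCT
  [15:17] CC -> GG
Concatenate: TGGCGCACTGATGCTGG (length 17; written aligned with the template, i.e. 3'->5').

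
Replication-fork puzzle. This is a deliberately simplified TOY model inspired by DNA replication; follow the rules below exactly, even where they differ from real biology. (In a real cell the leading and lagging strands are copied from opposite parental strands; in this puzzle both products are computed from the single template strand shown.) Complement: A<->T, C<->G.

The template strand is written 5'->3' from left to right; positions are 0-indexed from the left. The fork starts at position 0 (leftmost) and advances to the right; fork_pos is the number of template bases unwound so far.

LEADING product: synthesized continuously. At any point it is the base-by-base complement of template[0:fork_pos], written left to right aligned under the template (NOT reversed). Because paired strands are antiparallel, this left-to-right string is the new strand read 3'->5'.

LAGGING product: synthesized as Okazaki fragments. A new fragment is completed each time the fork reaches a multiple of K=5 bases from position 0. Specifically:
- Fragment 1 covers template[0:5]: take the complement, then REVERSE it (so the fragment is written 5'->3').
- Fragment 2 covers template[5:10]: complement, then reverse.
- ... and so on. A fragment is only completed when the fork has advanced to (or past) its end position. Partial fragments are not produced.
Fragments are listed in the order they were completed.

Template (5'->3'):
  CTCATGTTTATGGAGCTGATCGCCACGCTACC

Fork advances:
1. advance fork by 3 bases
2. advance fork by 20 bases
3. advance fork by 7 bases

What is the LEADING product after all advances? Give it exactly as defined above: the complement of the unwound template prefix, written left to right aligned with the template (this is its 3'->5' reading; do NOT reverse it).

Answer: GAGTACAAATACCTCGACTAGCGGTGCGAT

Derivation:
Step 1: advance 3 -> fork_pos = 0 + 3 = 3.
Step 2: advance 20 -> fork_pos = 3 + 20 = 23.
Step 3: advance 7 -> fork_pos = 23 + 7 = 30.
Unwound prefix: template[0:30] = CTCATGTTTATGGAGCTGATCGCCACGCTA
Complement it base by base (A<->T, C<->G), keeping left-to-right order:
  [0:5] CTCAT -> GAGTA
  [5:10] GTTTA -> CAAAT
  [10:15] TGGAG -> ACCTC
  [15:20] CTGAT -> GACTA
  [20:25] CGCCA -> GCGGT
  [25:30] CGCTA -> GCGAT
Concatenate: GAGTACAAATACCTCGACTAGCGGTGCGAT (length 30; written aligned with the template, i.e. 3'->5').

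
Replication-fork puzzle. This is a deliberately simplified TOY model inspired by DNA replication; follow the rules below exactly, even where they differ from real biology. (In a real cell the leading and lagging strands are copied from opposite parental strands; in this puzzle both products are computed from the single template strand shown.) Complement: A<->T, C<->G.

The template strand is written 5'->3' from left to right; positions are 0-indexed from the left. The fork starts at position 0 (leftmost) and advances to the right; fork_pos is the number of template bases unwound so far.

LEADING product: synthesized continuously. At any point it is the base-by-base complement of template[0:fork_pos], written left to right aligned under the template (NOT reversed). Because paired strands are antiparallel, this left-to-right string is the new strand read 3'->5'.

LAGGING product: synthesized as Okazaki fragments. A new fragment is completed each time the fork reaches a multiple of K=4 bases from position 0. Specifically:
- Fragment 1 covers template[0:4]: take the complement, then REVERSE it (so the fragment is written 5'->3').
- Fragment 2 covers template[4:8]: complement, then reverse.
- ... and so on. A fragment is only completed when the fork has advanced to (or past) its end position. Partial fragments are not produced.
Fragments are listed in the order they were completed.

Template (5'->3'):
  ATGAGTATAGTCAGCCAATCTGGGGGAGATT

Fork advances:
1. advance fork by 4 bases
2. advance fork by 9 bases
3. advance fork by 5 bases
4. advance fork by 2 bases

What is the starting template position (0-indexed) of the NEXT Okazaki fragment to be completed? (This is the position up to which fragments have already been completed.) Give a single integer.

Answer: 20

Derivation:
Step 1: advance 4 -> fork_pos = 0 + 4 = 4. Reached multiple(s) of 4: 4 -> fragment 1 completed (1 total).
Step 2: advance 9 -> fork_pos = 4 + 9 = 13. Reached multiple(s) of 4: 8, 12 -> fragments 2-3 completed (3 total).
Step 3: advance 5 -> fork_pos = 13 + 5 = 18. Reached multiple(s) of 4: 16 -> fragment 4 completed (4 total).
Step 4: advance 2 -> fork_pos = 18 + 2 = 20. Reached multiple(s) of 4: 20 -> fragment 5 completed (5 total).
5 fragment(s) completed, covering template[0:20] (5 x 4 = 20). The next fragment, fragment 6, covers template[20:24], so it starts at position 20.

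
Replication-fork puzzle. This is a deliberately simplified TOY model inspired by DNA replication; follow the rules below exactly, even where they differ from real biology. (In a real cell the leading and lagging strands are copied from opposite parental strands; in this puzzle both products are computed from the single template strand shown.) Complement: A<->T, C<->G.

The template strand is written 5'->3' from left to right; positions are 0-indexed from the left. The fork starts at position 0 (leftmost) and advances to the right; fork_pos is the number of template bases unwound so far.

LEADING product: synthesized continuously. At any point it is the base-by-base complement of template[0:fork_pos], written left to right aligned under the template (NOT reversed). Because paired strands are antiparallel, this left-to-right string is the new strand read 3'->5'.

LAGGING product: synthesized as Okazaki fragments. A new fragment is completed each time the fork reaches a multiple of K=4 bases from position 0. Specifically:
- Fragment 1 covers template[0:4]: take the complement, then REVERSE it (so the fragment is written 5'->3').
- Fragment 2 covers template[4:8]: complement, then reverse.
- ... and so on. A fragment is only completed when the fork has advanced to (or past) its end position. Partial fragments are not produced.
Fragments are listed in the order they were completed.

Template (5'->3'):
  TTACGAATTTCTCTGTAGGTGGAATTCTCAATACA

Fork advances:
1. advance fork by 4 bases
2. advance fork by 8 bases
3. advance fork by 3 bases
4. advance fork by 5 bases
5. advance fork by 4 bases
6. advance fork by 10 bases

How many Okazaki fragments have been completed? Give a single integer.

Answer: 8

Derivation:
Step 1: advance 4 -> fork_pos = 0 + 4 = 4. Reached multiple(s) of 4: 4 -> fragment 1 completed (1 total).
Step 2: advance 8 -> fork_pos = 4 + 8 = 12. Reached multiple(s) of 4: 8, 12 -> fragments 2-3 completed (3 total).
Step 3: advance 3 -> fork_pos = 12 + 3 = 15. Next multiple of 4 is 16 (not reached); still 3 fragment(s).
Step 4: advance 5 -> fork_pos = 15 + 5 = 20. Reached multiple(s) of 4: 16, 20 -> fragments 4-5 completed (5 total).
Step 5: advance 4 -> fork_pos = 20 + 4 = 24. Reached multiple(s) of 4: 24 -> fragment 6 completed (6 total).
Step 6: advance 10 -> fork_pos = 24 + 10 = 34. Reached multiple(s) of 4: 28, 32 -> fragments 7-8 completed (8 total).
Check: final fork_pos = 34; the multiples of 4 that are <= 34 are 4..32 -> 34 // 4 = 8 completed fragment(s).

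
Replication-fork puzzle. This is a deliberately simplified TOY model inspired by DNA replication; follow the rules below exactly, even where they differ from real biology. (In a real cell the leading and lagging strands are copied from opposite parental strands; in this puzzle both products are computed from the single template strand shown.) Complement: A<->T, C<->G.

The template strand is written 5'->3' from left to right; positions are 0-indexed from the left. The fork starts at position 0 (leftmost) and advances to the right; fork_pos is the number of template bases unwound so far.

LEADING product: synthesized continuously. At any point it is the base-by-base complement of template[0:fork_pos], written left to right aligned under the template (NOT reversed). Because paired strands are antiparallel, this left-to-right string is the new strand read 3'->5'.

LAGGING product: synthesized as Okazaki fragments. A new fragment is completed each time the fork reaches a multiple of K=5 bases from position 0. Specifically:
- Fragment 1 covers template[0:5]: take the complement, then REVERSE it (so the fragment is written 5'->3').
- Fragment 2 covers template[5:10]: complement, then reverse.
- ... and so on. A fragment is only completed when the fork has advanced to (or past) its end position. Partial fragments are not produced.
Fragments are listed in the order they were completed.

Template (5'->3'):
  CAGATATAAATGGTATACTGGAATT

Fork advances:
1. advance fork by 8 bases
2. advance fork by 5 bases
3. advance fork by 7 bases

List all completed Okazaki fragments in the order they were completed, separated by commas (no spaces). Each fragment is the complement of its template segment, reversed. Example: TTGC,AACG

Step 1: advance 8 -> fork_pos = 0 + 8 = 8. Reached multiple(s) of 5: 5 -> fragment 1 completed (1 total).
Step 2: advance 5 -> fork_pos = 8 + 5 = 13. Reached multiple(s) of 5: 10 -> fragment 2 completed (2 total).
Step 3: advance 7 -> fork_pos = 13 + 7 = 20. Reached multiple(s) of 5: 15, 20 -> fragments 3-4 completed (4 total).
Final fork_pos = 20, so 4 fragment(s) are complete. Build each: template segment -> complement -> reverse.
Fragment 1: template[0:5] = CAGAT -> complement GTCTA -> reversed ATCTG
Fragment 2: template[5:10] = ATAAA -> complement TATTT -> reversed TTTAT
Fragment 3: template[10:15] = TGGTA -> complement ACCAT -> reversed TACCA
Fragment 4: template[15:20] = TACTG -> complement ATGAC -> reversed CAGTA

Answer: ATCTG,TTTAT,TACCA,CAGTA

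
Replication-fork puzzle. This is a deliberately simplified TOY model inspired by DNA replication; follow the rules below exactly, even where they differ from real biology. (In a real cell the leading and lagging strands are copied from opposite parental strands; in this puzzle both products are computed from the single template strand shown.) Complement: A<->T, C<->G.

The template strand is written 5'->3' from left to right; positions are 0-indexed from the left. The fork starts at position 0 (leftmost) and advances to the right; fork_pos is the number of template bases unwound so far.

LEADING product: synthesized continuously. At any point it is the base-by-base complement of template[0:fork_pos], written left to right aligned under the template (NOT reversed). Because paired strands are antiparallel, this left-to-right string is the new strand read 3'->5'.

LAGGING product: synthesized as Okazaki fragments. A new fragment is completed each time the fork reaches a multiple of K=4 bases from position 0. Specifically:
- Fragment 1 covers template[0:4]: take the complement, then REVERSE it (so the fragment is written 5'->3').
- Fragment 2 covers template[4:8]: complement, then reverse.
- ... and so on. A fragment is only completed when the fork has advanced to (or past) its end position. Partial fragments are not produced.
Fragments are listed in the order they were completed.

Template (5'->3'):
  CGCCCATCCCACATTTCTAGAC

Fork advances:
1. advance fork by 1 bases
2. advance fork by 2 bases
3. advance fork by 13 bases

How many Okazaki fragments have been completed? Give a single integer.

Answer: 4

Derivation:
Step 1: advance 1 -> fork_pos = 0 + 1 = 1. Next multiple of 4 is 4 (not reached); still 0 fragment(s).
Step 2: advance 2 -> fork_pos = 1 + 2 = 3. Next multiple of 4 is 4 (not reached); still 0 fragment(s).
Step 3: advance 13 -> fork_pos = 3 + 13 = 16. Reached multiple(s) of 4: 4, 8, 12, 16 -> fragments 1-4 completed (4 total).
Check: final fork_pos = 16; the multiples of 4 that are <= 16 are 4..16 -> 16 // 4 = 4 completed fragment(s).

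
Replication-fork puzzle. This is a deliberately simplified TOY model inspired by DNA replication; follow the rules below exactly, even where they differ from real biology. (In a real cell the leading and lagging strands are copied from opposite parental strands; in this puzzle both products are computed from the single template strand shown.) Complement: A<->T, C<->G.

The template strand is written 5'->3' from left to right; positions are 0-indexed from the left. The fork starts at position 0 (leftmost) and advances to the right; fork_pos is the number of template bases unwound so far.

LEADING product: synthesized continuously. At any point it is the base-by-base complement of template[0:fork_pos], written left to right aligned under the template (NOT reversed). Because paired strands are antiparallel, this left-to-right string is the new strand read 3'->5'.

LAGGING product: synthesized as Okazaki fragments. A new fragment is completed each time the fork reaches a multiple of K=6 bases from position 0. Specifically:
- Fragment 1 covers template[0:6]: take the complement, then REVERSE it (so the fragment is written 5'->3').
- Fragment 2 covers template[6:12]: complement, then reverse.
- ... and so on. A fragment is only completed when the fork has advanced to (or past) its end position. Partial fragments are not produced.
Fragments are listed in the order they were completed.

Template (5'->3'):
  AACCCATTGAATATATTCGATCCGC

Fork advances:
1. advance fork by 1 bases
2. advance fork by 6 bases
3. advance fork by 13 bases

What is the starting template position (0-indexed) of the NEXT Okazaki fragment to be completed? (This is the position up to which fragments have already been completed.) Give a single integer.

Answer: 18

Derivation:
Step 1: advance 1 -> fork_pos = 0 + 1 = 1. Next multiple of 6 is 6 (not reached); still 0 fragment(s).
Step 2: advance 6 -> fork_pos = 1 + 6 = 7. Reached multiple(s) of 6: 6 -> fragment 1 completed (1 total).
Step 3: advance 13 -> fork_pos = 7 + 13 = 20. Reached multiple(s) of 6: 12, 18 -> fragments 2-3 completed (3 total).
3 fragment(s) completed, covering template[0:18] (3 x 6 = 18). The next fragment, fragment 4, covers template[18:24], so it starts at position 18.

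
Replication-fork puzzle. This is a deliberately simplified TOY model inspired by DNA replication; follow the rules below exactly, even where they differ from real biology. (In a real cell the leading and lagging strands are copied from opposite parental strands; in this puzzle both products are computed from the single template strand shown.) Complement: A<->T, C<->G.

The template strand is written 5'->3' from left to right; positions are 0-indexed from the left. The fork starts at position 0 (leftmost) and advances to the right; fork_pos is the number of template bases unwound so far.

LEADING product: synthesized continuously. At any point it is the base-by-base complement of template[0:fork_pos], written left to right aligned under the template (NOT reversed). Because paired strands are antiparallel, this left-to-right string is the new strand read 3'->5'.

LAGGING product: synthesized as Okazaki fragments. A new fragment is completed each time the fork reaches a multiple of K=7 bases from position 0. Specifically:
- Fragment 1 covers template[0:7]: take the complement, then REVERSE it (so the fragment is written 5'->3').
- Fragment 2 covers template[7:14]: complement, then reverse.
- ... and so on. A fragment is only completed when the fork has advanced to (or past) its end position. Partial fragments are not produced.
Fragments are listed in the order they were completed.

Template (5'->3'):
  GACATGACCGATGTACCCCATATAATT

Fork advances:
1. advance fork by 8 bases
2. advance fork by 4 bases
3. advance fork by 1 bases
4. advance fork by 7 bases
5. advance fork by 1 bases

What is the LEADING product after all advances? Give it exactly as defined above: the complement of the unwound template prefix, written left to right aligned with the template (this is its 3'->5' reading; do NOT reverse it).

Answer: CTGTACTGGCTACATGGGGTA

Derivation:
Step 1: advance 8 -> fork_pos = 0 + 8 = 8.
Step 2: advance 4 -> fork_pos = 8 + 4 = 12.
Step 3: advance 1 -> fork_pos = 12 + 1 = 13.
Step 4: advance 7 -> fork_pos = 13 + 7 = 20.
Step 5: advance 1 -> fork_pos = 20 + 1 = 21.
Unwound prefix: template[0:21] = GACATGACCGATGTACCCCAT
Complement it base by base (A<->T, C<->G), keeping left-to-right order:
  [0:5] GACAT -> CTGTA
  [5:10] GACCG -> CTGGC
  [10:15] ATGTA -> TACAT
  [15:20] CCCCA -> GGGGT
  [20:21] T -> A
Concatenate: CTGTACTGGCTACATGGGGTA (length 21; written aligned with the template, i.e. 3'->5').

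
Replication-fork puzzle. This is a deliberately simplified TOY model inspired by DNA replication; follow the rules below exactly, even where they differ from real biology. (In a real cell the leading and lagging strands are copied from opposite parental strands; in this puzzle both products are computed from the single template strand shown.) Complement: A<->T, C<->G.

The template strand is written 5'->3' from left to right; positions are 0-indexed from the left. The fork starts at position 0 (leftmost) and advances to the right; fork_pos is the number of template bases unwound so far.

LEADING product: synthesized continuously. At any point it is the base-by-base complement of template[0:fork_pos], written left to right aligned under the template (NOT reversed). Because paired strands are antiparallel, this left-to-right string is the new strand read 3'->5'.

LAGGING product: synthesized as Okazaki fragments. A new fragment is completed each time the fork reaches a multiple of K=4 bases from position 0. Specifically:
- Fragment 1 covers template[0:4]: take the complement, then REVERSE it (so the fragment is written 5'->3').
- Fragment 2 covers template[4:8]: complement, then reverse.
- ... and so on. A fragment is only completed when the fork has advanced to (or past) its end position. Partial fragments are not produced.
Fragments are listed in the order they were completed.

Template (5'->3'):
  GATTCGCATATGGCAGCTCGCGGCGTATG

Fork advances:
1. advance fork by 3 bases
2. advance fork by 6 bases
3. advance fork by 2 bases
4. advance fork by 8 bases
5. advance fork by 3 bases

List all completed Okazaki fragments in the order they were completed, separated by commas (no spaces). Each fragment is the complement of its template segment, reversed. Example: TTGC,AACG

Answer: AATC,TGCG,CATA,CTGC,CGAG

Derivation:
Step 1: advance 3 -> fork_pos = 0 + 3 = 3. Next multiple of 4 is 4 (not reached); still 0 fragment(s).
Step 2: advance 6 -> fork_pos = 3 + 6 = 9. Reached multiple(s) of 4: 4, 8 -> fragments 1-2 completed (2 total).
Step 3: advance 2 -> fork_pos = 9 + 2 = 11. Next multiple of 4 is 12 (not reached); still 2 fragment(s).
Step 4: advance 8 -> fork_pos = 11 + 8 = 19. Reached multiple(s) of 4: 12, 16 -> fragments 3-4 completed (4 total).
Step 5: advance 3 -> fork_pos = 19 + 3 = 22. Reached multiple(s) of 4: 20 -> fragment 5 completed (5 total).
Final fork_pos = 22, so 5 fragment(s) are complete. Build each: template segment -> complement -> reverse.
Fragment 1: template[0:4] = GATT -> complement CTAA -> reversed AATC
Fragment 2: template[4:8] = CGCA -> complement GCGT -> reversed TGCG
Fragment 3: template[8:12] = TATG -> complement ATAC -> reversed CATA
Fragment 4: template[12:16] = GCAG -> complement CGTC -> reversed CTGC
Fragment 5: template[16:20] = CTCG -> complement GAGC -> reversed CGAG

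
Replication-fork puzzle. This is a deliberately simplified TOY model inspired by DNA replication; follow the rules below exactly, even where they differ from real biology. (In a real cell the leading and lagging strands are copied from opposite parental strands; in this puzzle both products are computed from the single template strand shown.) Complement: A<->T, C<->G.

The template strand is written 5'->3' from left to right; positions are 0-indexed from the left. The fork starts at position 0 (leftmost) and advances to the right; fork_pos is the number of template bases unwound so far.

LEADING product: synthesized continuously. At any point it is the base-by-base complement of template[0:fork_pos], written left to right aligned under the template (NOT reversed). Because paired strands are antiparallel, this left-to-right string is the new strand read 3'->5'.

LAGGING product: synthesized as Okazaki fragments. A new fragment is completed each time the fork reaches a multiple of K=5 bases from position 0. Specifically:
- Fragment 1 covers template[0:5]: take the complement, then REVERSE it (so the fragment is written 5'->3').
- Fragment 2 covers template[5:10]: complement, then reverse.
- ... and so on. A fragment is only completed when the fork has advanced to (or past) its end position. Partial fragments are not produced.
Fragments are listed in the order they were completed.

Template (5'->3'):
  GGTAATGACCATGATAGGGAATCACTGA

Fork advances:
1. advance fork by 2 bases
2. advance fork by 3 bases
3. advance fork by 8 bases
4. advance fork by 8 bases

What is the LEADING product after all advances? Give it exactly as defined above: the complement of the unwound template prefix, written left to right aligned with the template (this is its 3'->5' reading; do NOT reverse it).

Step 1: advance 2 -> fork_pos = 0 + 2 = 2.
Step 2: advance 3 -> fork_pos = 2 + 3 = 5.
Step 3: advance 8 -> fork_pos = 5 + 8 = 13.
Step 4: advance 8 -> fork_pos = 13 + 8 = 21.
Unwound prefix: template[0:21] = GGTAATGACCATGATAGGGAA
Complement it base by base (A<->T, C<->G), keeping left-to-right order:
  [0:5] GGTAA -> CCATT
  [5:10] TGACC -> ACTGG
  [10:15] ATGAT -> TACTA
  [15:20] AGGGA -> TCCCT
  [20:21] A -> T
Concatenate: CCATTACTGGTACTATCCCTT (length 21; written aligned with the template, i.e. 3'->5').

Answer: CCATTACTGGTACTATCCCTT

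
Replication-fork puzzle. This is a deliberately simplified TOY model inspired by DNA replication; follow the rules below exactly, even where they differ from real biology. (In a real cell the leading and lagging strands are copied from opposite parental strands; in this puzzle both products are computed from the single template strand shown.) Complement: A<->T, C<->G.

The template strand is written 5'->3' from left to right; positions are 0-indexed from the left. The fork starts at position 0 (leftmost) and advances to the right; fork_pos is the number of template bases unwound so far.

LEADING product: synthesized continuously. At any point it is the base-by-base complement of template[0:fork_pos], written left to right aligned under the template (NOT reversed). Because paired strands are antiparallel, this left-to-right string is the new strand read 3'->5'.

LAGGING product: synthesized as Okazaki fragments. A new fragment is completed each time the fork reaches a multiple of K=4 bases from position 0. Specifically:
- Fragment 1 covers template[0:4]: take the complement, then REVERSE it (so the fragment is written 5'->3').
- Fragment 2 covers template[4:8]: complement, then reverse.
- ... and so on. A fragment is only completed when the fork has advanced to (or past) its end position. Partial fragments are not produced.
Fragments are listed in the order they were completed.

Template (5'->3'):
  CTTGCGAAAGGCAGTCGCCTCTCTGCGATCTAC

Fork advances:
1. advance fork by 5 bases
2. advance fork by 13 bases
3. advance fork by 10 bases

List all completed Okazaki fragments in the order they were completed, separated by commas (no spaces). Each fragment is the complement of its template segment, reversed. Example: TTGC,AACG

Step 1: advance 5 -> fork_pos = 0 + 5 = 5. Reached multiple(s) of 4: 4 -> fragment 1 completed (1 total).
Step 2: advance 13 -> fork_pos = 5 + 13 = 18. Reached multiple(s) of 4: 8, 12, 16 -> fragments 2-4 completed (4 total).
Step 3: advance 10 -> fork_pos = 18 + 10 = 28. Reached multiple(s) of 4: 20, 24, 28 -> fragments 5-7 completed (7 total).
Final fork_pos = 28, so 7 fragment(s) are complete. Build each: template segment -> complement -> reverse.
Fragment 1: template[0:4] = CTTG -> complement GAAC -> reversed CAAG
Fragment 2: template[4:8] = CGAA -> complement GCTT -> reversed TTCG
Fragment 3: template[8:12] = AGGC -> complement TCCG -> reversed GCCT
Fragment 4: template[12:16] = AGTC -> complement TCAG -> reversed GACT
Fragment 5: template[16:20] = GCCT -> complement CGGA -> reversed AGGC
Fragment 6: template[20:24] = CTCT -> complement GAGA -> reversed AGAG
Fragment 7: template[24:28] = GCGA -> complement CGCT -> reversed TCGC

Answer: CAAG,TTCG,GCCT,GACT,AGGC,AGAG,TCGC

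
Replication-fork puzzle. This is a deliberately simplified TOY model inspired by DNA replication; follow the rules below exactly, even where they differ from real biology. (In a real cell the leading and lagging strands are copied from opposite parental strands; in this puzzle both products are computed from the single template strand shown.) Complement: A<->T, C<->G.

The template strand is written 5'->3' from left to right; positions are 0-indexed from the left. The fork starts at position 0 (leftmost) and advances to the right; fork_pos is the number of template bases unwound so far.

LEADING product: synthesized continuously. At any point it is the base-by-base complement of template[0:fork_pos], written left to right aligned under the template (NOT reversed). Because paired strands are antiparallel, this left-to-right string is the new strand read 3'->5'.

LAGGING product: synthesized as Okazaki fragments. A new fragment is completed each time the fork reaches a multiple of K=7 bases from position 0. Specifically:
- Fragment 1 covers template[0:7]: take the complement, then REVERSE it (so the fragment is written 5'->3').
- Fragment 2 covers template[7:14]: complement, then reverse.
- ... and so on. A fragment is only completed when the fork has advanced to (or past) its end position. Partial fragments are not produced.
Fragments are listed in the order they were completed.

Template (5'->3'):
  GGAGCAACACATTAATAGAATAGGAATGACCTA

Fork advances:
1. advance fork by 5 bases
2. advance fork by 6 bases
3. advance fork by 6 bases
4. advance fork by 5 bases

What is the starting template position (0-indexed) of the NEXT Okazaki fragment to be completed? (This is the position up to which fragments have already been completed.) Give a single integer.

Step 1: advance 5 -> fork_pos = 0 + 5 = 5. Next multiple of 7 is 7 (not reached); still 0 fragment(s).
Step 2: advance 6 -> fork_pos = 5 + 6 = 11. Reached multiple(s) of 7: 7 -> fragment 1 completed (1 total).
Step 3: advance 6 -> fork_pos = 11 + 6 = 17. Reached multiple(s) of 7: 14 -> fragment 2 completed (2 total).
Step 4: advance 5 -> fork_pos = 17 + 5 = 22. Reached multiple(s) of 7: 21 -> fragment 3 completed (3 total).
3 fragment(s) completed, covering template[0:21] (3 x 7 = 21). The next fragment, fragment 4, covers template[21:28], so it starts at position 21.

Answer: 21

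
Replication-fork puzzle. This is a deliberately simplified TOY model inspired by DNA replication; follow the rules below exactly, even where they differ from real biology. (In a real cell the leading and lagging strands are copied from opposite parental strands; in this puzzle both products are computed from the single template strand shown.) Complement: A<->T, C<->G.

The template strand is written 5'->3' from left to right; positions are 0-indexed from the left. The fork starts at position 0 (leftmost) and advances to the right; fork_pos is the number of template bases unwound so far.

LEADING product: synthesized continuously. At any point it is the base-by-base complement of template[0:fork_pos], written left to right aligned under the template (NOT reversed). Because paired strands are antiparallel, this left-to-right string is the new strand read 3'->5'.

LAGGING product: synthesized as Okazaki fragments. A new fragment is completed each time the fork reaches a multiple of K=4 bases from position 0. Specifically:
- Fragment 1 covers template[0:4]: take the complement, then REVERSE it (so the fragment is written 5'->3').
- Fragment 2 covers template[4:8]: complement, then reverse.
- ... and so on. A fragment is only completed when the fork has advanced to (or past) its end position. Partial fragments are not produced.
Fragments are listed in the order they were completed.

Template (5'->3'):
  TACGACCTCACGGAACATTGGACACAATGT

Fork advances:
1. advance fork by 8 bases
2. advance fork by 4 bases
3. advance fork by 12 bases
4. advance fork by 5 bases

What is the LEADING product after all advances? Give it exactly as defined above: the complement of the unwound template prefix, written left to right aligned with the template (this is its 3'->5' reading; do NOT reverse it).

Step 1: advance 8 -> fork_pos = 0 + 8 = 8.
Step 2: advance 4 -> fork_pos = 8 + 4 = 12.
Step 3: advance 12 -> fork_pos = 12 + 12 = 24.
Step 4: advance 5 -> fork_pos = 24 + 5 = 29.
Unwound prefix: template[0:29] = TACGACCTCACGGAACATTGGACACAATG
Complement it base by base (A<->T, C<->G), keeping left-to-right order:
  [0:5] TACGA -> ATGCT
  [5:10] CCTCA -> GGAGT
  [10:15] CGGAA -> GCCTT
  [15:20] CATTG -> GTAAC
  [20:25] GACAC -> CTGTG
  [25:29] AATG -> TTAC
Concatenate: ATGCTGGAGTGCCTTGTAACCTGTGTTAC (length 29; written aligned with the template, i.e. 3'->5').

Answer: ATGCTGGAGTGCCTTGTAACCTGTGTTAC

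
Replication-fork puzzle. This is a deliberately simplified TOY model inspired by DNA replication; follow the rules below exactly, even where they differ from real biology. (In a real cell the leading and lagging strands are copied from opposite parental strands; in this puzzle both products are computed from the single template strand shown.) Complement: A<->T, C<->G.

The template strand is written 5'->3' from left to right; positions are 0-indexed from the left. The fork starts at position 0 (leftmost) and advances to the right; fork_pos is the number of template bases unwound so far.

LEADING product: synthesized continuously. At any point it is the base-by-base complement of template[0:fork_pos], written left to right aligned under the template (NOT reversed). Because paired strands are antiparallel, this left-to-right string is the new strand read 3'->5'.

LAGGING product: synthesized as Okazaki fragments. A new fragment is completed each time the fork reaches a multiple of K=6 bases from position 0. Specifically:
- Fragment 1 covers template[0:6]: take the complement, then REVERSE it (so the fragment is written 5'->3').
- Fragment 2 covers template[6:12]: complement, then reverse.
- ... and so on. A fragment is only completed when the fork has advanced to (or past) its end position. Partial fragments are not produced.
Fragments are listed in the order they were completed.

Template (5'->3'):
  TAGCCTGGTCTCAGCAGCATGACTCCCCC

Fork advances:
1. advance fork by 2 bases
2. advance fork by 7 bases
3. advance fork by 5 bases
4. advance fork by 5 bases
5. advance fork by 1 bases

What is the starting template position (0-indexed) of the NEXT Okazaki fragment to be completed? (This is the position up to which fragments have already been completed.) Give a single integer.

Answer: 18

Derivation:
Step 1: advance 2 -> fork_pos = 0 + 2 = 2. Next multiple of 6 is 6 (not reached); still 0 fragment(s).
Step 2: advance 7 -> fork_pos = 2 + 7 = 9. Reached multiple(s) of 6: 6 -> fragment 1 completed (1 total).
Step 3: advance 5 -> fork_pos = 9 + 5 = 14. Reached multiple(s) of 6: 12 -> fragment 2 completed (2 total).
Step 4: advance 5 -> fork_pos = 14 + 5 = 19. Reached multiple(s) of 6: 18 -> fragment 3 completed (3 total).
Step 5: advance 1 -> fork_pos = 19 + 1 = 20. Next multiple of 6 is 24 (not reached); still 3 fragment(s).
3 fragment(s) completed, covering template[0:18] (3 x 6 = 18). The next fragment, fragment 4, covers template[18:24], so it starts at position 18.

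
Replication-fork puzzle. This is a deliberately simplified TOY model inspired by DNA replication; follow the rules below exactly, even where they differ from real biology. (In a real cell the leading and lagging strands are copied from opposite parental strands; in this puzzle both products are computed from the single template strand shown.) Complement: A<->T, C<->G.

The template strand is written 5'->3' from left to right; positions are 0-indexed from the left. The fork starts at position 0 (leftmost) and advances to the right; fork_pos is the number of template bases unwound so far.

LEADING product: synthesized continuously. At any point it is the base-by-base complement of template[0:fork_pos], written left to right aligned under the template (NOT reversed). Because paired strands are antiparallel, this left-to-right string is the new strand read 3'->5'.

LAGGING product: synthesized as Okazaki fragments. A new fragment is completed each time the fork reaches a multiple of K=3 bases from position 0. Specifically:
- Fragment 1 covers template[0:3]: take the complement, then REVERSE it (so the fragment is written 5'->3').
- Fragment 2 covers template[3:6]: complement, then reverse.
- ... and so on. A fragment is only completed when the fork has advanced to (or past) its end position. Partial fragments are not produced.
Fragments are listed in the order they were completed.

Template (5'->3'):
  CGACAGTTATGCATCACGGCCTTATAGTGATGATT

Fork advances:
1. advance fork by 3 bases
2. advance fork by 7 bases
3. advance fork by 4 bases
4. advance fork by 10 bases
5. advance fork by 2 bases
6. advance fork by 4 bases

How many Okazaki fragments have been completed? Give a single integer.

Step 1: advance 3 -> fork_pos = 0 + 3 = 3. Reached multiple(s) of 3: 3 -> fragment 1 completed (1 total).
Step 2: advance 7 -> fork_pos = 3 + 7 = 10. Reached multiple(s) of 3: 6, 9 -> fragments 2-3 completed (3 total).
Step 3: advance 4 -> fork_pos = 10 + 4 = 14. Reached multiple(s) of 3: 12 -> fragment 4 completed (4 total).
Step 4: advance 10 -> fork_pos = 14 + 10 = 24. Reached multiple(s) of 3: 15, 18, 21, 24 -> fragments 5-8 completed (8 total).
Step 5: advance 2 -> fork_pos = 24 + 2 = 26. Next multiple of 3 is 27 (not reached); still 8 fragment(s).
Step 6: advance 4 -> fork_pos = 26 + 4 = 30. Reached multiple(s) of 3: 27, 30 -> fragments 9-10 completed (10 total).
Check: final fork_pos = 30; the multiples of 3 that are <= 30 are 3..30 -> 30 // 3 = 10 completed fragment(s).

Answer: 10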